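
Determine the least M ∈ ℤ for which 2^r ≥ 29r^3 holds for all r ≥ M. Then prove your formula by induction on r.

At r = 17: 131072 < 142477, so the inequality fails and M ≥ 18. We prove 2^r ≥ 29r^3 for all r ≥ 18.
Base case (r = 18): 2^r = 262144 and 29r^3 = 169128, so 262144 ≥ 169128.
Inductive step: suppose the statement holds for some i ≥ 18, so 2^i ≥ 29i^3.
Then 2^(i + 1) = 2·(2^i) ≥ 2·(29i^3).
Also, for i ≥ 18 we have 2·(29i^3) ≥ 29(i+1)^3, since 2 ≥ (1 + 1/i)^3 for all i ≥ 18.
Combining, 2^(i + 1) ≥ 29(i+1)^3.
By induction, the statement is established for all r ≥ 18.
Hence the smallest such M is 18.

M = 18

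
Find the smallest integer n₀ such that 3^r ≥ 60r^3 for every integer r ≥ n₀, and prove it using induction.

At r = 10: 59049 < 60000, so the inequality fails and n₀ ≥ 11. We prove 3^r ≥ 60r^3 for all r ≥ 11.
Base step (r = 11): 3^r = 177147 and 60r^3 = 79860, so 177147 ≥ 79860.
Inductive step: suppose the statement holds for some p ≥ 11, so 3^p ≥ 60p^3.
Then 3^(p + 1) = 3·(3^p) ≥ 3·(60p^3).
Also, for p ≥ 11 we have 3·(60p^3) ≥ 60(p+1)^3, since 3 ≥ (1 + 1/p)^3 for all p ≥ 11.
Combining, 3^(p + 1) ≥ 60(p+1)^3.
By the principle of mathematical induction, the result holds for all r ≥ 11.
Hence the smallest such n₀ is 11.

n₀ = 11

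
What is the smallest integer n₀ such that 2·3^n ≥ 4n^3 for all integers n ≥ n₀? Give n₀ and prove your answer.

At n = 5: 486 < 500, so the inequality fails and n₀ ≥ 6. We prove 2·3^n ≥ 4n^3 for all n ≥ 6.
Base case (n = 6): 2·3^n = 1458 and 4n^3 = 864, so 1458 ≥ 864.
Inductive step: assume the claim holds for n = m, so 2·3^m ≥ 4m^3.
Then 2·3^(m + 1) = 3·(2·3^m) ≥ 3·(4m^3).
Also, for m ≥ 6 we have 3·(4m^3) ≥ 4(m+1)^3, since 3 ≥ (1 + 1/m)^3 for all m ≥ 6.
Combining, 2·3^(m + 1) ≥ 4(m+1)^3.
This completes the induction.
Hence the smallest such n₀ is 6.

n₀ = 6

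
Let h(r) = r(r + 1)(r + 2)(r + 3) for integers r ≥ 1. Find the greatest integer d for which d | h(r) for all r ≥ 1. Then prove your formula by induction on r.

Computing the first values: h(1) = 24 and h(2) = 120; gcd(24, 120) = 24, so d ≤ 24.
We prove 24 | r(r + 1)(r + 2)(r + 3) for all r ≥ 1 by induction on r.
Base case (r = 1): h(1) = 24 = 24·(1), so 24 | h(1).
Inductive step: suppose the statement holds for some m ≥ 1, i.e. 24 | h(m). Then
h(m+1) − h(m) = (m+1)·(m+2)·(m+3)·(m+4) − m·(m+1)·(m+2)·(m+3) = (m+1)·(m+2)·(m+3)·[(m+4) − m] = 4·(m+1)·(m+2)·(m+3). The product of 3 consecutive integers is divisible by (3)! = 6, so h(m+1) − h(m) is divisible by 4·6 = 24. By the inductive hypothesis 24 | h(m), hence 24 | h(m+1).
Hence, by induction on r, the claim holds for every r ≥ 1.
Therefore the largest such d is 24.

d = 24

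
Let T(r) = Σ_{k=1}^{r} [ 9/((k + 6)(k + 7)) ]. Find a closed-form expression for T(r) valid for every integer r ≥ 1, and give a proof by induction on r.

We claim T(r) = 9r/(7(r + 7)) for all r ≥ 1.
For the base case r = 1: T(1) = 9/56, and the closed form gives 9/56. They agree.
Inductive step: assume the claim holds for r = k, so T(k) = 9k/(7(k + 7)).
Then T(k+1) = T(k) + (9/((k + 7)(k + 8))) = (9k/(7(k + 7))) + (9/((k + 7)(k + 8))).
Simplifying, T(k+1) = 9(k + 1)/(7(k + 8)) = 9(k+1)/(7((k+1) + 7)),
which is the closed form with r = k+1.
Hence, by induction on r, the claim holds for every r ≥ 1.

T(r) = 9r/(7(r + 7))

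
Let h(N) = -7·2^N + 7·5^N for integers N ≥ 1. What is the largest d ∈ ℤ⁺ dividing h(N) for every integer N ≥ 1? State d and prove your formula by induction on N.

Computing the first values: h(1) = 21 and h(2) = 147; gcd(21, 147) = 21, so d ≤ 21.
We prove 21 | -7·2^N + 7·5^N for all N ≥ 1 by induction on N.
When N = 1: h(1) = 21 = 21·(1), so 21 | h(1).
For the inductive step, assume it holds for an arbitrary m ≥ 1, i.e. 21 | h(m). Then
h(m+1) − 5·h(m) = (-7·2^(m+1) + 7·5^(m+1)) − 5·(-7·2^m + 7·5^m) = (-7)·2^m·(2 − 5) = (21)·2^m. Since 21 | h(m) by the inductive hypothesis, 21 | 5·h(m); and 21 | 21 since 21 = 21·1. Therefore 21 | h(m+1).
By the principle of mathematical induction, the result holds for all N ≥ 1.
Therefore the largest such d is 21.

d = 21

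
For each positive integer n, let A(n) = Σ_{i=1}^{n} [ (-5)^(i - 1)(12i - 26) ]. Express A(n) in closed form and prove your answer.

We claim A(n) = 2(-5)^n(-n + 2) - 4 for all n ≥ 1.
Base step (n = 1): A(1) = -14, and the closed form gives -14. They agree.
For the inductive step, assume it holds for an arbitrary i ≥ 1, so A(i) = 2(-5)^i(-i + 2) - 4.
Then A(i+1) = A(i) + ((-5)^i(12i - 14)) = (2(-5)^i(-i + 2) - 4) + ((-5)^i(12i - 14)).
Simplifying, A(i+1) = 10(-5)^i·i - 10(-5)^i - 4 = 2(-5)^(i+1)(-(i+1) + 2) - 4,
which is the closed form with n = i+1.
This completes the induction.

A(n) = 2(-5)^n(-n + 2) - 4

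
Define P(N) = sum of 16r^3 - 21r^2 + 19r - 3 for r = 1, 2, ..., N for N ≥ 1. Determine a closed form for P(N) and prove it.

P(N) = N(4N^3 + N^2 + 3N + 3)

We claim P(N) = N(4N^3 + N^2 + 3N + 3) for all N ≥ 1.
When N = 1: P(1) = 11, and the closed form gives 11. They agree.
Inductive step: suppose the statement holds for some r ≥ 1, so P(r) = r(4r^3 + r^2 + 3r + 3).
Then P(r+1) = P(r) + (16r^3 + 27r^2 + 25r + 11) = (r(4r^3 + r^2 + 3r + 3)) + (16r^3 + 27r^2 + 25r + 11).
Simplifying, P(r+1) = (r + 1)(4r^3 + 13r^2 + 17r + 11) = (r+1)(4(r+1)^3 + (r+1)^2 + 3(r+1) + 3),
which is the closed form with N = r+1.
By the principle of mathematical induction, the result holds for all N ≥ 1.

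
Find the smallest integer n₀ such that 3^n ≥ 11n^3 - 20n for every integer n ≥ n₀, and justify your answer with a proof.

n₀ = 8

At n = 7: 2187 < 3633, so the inequality fails and n₀ ≥ 8. We prove 3^n ≥ 11n^3 - 20n for all n ≥ 8.
Base step (n = 8): 3^n = 6561 and 11n^3 - 20n = 5472, so 6561 ≥ 5472.
For the inductive step, assume it holds for an arbitrary k ≥ 8, so 3^k ≥ 11k^3 - 20k.
Then 3^(k + 1) = 3·(3^k) ≥ 3·(11k^3 - 20k).
Also, for k ≥ 8 we have 3·(11k^3 - 20k) ≥ 11(k+1)^3 - 20(k+1), since 3·(11k^3 - 20k) − (11(k+1)^3 - 20(k+1)) = 22k^3 - 33k^2 - 73k + 9, which is nonnegative for all k ≥ 8.
Combining, 3^(k + 1) ≥ 11(k+1)^3 - 20(k+1).
By induction, the statement is established for all n ≥ 8.
Hence the smallest such n₀ is 8.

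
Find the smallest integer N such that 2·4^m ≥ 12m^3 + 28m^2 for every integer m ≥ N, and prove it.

At m = 5: 2048 < 2200, so the inequality fails and N ≥ 6. We prove 2·4^m ≥ 12m^3 + 28m^2 for all m ≥ 6.
When m = 6: 2·4^m = 8192 and 12m^3 + 28m^2 = 3600, so 8192 ≥ 3600.
Suppose the result is true for m = j, so 2·4^j ≥ 12j^3 + 28j^2.
Then 2·4^(j + 1) = 4·(2·4^j) ≥ 4·(12j^3 + 28j^2).
Also, for j ≥ 6 we have 4·(12j^3 + 28j^2) ≥ 12(j+1)^3 + 28(j+1)^2, since 4·(12j^3 + 28j^2) − (12(j+1)^3 + 28(j+1)^2) = 36j^3 + 48j^2 - 92j - 40, which is nonnegative for all j ≥ 6.
Combining, 2·4^(j + 1) ≥ 12(j+1)^3 + 28(j+1)^2.
By induction, the statement is established for all m ≥ 6.
Hence the smallest such N is 6.

N = 6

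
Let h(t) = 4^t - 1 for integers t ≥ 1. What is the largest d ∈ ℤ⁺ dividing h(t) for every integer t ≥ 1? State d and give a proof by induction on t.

Computing the first values: h(1) = 3 and h(2) = 15; gcd(3, 15) = 3, so d ≤ 3.
We prove 3 | 4^t - 1 for all t ≥ 1 by induction on t.
For the base case t = 1: h(1) = 3 = 3·(1), so 3 | h(1).
Inductive step: suppose the statement holds for some m ≥ 1, i.e. 3 | h(m). Then
4^{m+1} − 1^{m+1} = 4·4^m − 1·1^m = 4·(4^m − 1^m) + (3)·1^m. The first term is divisible by 3 by the inductive hypothesis, and the second term (3)·1^m is divisible by 3 since 3 | 3. Hence 3 | h(m+1).
By induction, the statement is established for all t ≥ 1.
Therefore the largest such d is 3.

d = 3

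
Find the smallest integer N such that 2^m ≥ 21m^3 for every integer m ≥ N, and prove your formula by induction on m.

N = 17

At m = 16: 65536 < 86016, so the inequality fails and N ≥ 17. We prove 2^m ≥ 21m^3 for all m ≥ 17.
For the base case m = 17: 2^m = 131072 and 21m^3 = 103173, so 131072 ≥ 103173.
Inductive step: assume the claim holds for m = i, so 2^i ≥ 21i^3.
Then 2^(i + 1) = 2·(2^i) ≥ 2·(21i^3).
Also, for i ≥ 17 we have 2·(21i^3) ≥ 21(i+1)^3, since 2 ≥ (1 + 1/i)^3 for all i ≥ 17.
Combining, 2^(i + 1) ≥ 21(i+1)^3.
By the principle of mathematical induction, the result holds for all m ≥ 17.
Hence the smallest such N is 17.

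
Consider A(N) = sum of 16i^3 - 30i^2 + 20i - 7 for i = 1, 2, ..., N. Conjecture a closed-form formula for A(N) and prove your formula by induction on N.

A(N) = N(4N^3 - 2N^2 - N - 2)

We claim A(N) = N(4N^3 - 2N^2 - N - 2) for all N ≥ 1.
When N = 1: A(1) = -1, and the closed form gives -1. They agree.
Inductive step: assume the claim holds for N = i, so A(i) = i(4i^3 - 2i^2 - i - 2).
Then A(i+1) = A(i) + (16i^3 + 18i^2 + 8i - 1) = (i(4i^3 - 2i^2 - i - 2)) + (16i^3 + 18i^2 + 8i - 1).
Simplifying, A(i+1) = (i + 1)(4i^3 + 10i^2 + 7i - 1) = (i+1)(4(i+1)^3 - 2(i+1)^2 - (i+1) - 2),
which is the closed form with N = i+1.
By induction, the statement is established for all N ≥ 1.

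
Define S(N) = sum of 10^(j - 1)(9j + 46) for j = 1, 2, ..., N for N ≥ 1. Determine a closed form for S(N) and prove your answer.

We claim S(N) = 10^N(N + 5) - 5 for all N ≥ 1.
For the base case N = 1: S(1) = 55, and the closed form gives 55. They agree.
Suppose the result is true for N = j, so S(j) = 10^j(j + 5) - 5.
Then S(j+1) = S(j) + (10^j(9j + 55)) = (10^j(j + 5) - 5) + (10^j(9j + 55)).
Simplifying, S(j+1) = 10·10^j·j + 60·10^j - 5 = 10^(j+1)((j+1) + 5) - 5,
which is the closed form with N = j+1.
By the principle of mathematical induction, the result holds for all N ≥ 1.

S(N) = 10^N(N + 5) - 5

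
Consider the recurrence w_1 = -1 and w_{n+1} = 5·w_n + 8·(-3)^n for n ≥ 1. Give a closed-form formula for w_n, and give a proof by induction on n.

Computing the first terms: w_1 = -1, w_2 = -29, w_3 = -73. This suggests w_n = -(-3)^n - 4·5^(n - 1).
Base step (n = 1): the formula gives -1 = -1 = w_1.
For the inductive step, assume it holds for an arbitrary k ≥ 1, so w_k = -(-3)^k - 4·5^(k - 1).
Then w_{k+1} = 5·w_k + 8·(-3)^k = 5·(-(-3)^k - 4·5^(k - 1)) + 8·(-3)^k = -(-3)^(k + 1) - 4·5^k = -(-3)^(k+1) - 4·5^((k+1) - 1),
which is the claimed formula at n = k+1.
This completes the induction.

w_n = -(-3)^n - 4·5^(n - 1)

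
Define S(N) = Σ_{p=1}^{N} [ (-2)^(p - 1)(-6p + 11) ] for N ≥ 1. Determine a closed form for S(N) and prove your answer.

S(N) = (-2)^N(2N - 3) + 3

We claim S(N) = (-2)^N(2N - 3) + 3 for all N ≥ 1.
When N = 1: S(1) = 5, and the closed form gives 5. They agree.
For the inductive step, assume it holds for an arbitrary p ≥ 1, so S(p) = (-2)^p(2p - 3) + 3.
Then S(p+1) = S(p) + ((-2)^p(-6p + 5)) = ((-2)^p(2p - 3) + 3) + ((-2)^p(-6p + 5)).
Simplifying, S(p+1) = -(-2)^(p + 1) - (-2)^(p + 2)p + 3 = (-2)^(p+1)(2(p+1) - 3) + 3,
which is the closed form with N = p+1.
By the principle of mathematical induction, the result holds for all N ≥ 1.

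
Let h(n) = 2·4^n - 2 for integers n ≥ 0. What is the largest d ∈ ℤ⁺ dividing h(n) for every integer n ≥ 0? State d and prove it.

d = 6

Computing the first values: h(0) = 0 and h(1) = 6; gcd(0, 6) = 6, so d ≤ 6.
We prove 6 | 2·4^n - 2 for all n ≥ 0 by induction on n.
When n = 0: h(0) = 0 = 6·(0), so 6 | h(0).
Inductive step: suppose the statement holds for some m ≥ 0, i.e. 6 | h(m). Then
h(m+1) = 2·4^(m+1) - 2 = 4·(2·4^m - 2) + 6 = 4·h(m) + 6. The first term is divisible by 6 by the inductive hypothesis, and 6 is divisible by 6. Hence 6 | h(m+1).
Hence, by induction on n, the claim holds for every n ≥ 0.
Therefore the largest such d is 6.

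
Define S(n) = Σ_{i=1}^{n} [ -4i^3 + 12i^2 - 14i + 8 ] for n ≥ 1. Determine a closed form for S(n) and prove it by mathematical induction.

S(n) = -n(n^3 - 2n^2 + 2n - 3)

We claim S(n) = -n(n^3 - 2n^2 + 2n - 3) for all n ≥ 1.
Base case (n = 1): S(1) = 2, and the closed form gives 2. They agree.
Inductive step: assume the claim holds for n = i, so S(i) = i(-i^3 + 2i^2 - 2i + 3).
Then S(i+1) = S(i) + (-4i^3 - 2i + 2) = (i(-i^3 + 2i^2 - 2i + 3)) + (-4i^3 - 2i + 2).
Simplifying, S(i+1) = -(i + 1)(i^3 + i^2 + i - 2) = -(i+1)((i+1)^3 - 2(i+1)^2 + 2(i+1) - 3),
which is the closed form with n = i+1.
Hence, by induction on n, the claim holds for every n ≥ 1.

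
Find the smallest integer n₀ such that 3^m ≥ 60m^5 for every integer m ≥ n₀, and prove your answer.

At m = 16: 43046721 < 62914560, so the inequality fails and n₀ ≥ 17. We prove 3^m ≥ 60m^5 for all m ≥ 17.
Base step (m = 17): 3^m = 129140163 and 60m^5 = 85191420, so 129140163 ≥ 85191420.
Suppose the result is true for m = j, so 3^j ≥ 60j^5.
Then 3^(j + 1) = 3·(3^j) ≥ 3·(60j^5).
Also, for j ≥ 17 we have 3·(60j^5) ≥ 60(j+1)^5, since 3 ≥ (1 + 1/j)^5 for all j ≥ 17.
Combining, 3^(j + 1) ≥ 60(j+1)^5.
This completes the induction.
Hence the smallest such n₀ is 17.

n₀ = 17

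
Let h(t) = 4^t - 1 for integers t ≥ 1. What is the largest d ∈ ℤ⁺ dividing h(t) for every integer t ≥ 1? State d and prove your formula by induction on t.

Computing the first values: h(1) = 3 and h(2) = 15; gcd(3, 15) = 3, so d ≤ 3.
We prove 3 | 4^t - 1 for all t ≥ 1 by induction on t.
For the base case t = 1: h(1) = 3 = 3·(1), so 3 | h(1).
Suppose the result is true for t = j, i.e. 3 | h(j). Then
4^{j+1} − 1^{j+1} = 4·4^j − 1·1^j = 4·(4^j − 1^j) + (3)·1^j. The first term is divisible by 3 by the inductive hypothesis, and the second term (3)·1^j is divisible by 3 since 3 | 3. Hence 3 | h(j+1).
Hence, by induction on t, the claim holds for every t ≥ 1.
Therefore the largest such d is 3.

d = 3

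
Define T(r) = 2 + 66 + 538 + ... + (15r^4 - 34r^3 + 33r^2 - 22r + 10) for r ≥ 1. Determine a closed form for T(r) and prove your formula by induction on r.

T(r) = r(3r^4 - r^3 - r^2 - 3r + 4)

We claim T(r) = r(3r^4 - r^3 - r^2 - 3r + 4) for all r ≥ 1.
When r = 1: T(1) = 2, and the closed form gives 2. They agree.
For the inductive step, assume it holds for an arbitrary m ≥ 1, so T(m) = m(3m^4 - m^3 - m^2 - 3m + 4).
Then T(m+1) = T(m) + (15m^4 + 26m^3 + 21m^2 + 2m + 2) = (m(3m^4 - m^3 - m^2 - 3m + 4)) + (15m^4 + 26m^3 + 21m^2 + 2m + 2).
Simplifying, T(m+1) = (m + 1)(3m^4 + 11m^3 + 14m^2 + 4m + 2) = (m+1)(3(m+1)^4 - (m+1)^3 - (m+1)^2 - 3(m+1) + 4),
which is the closed form with r = m+1.
This completes the induction.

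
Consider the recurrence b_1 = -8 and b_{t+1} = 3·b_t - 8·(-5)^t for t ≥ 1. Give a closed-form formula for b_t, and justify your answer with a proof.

Computing the first terms: b_1 = -8, b_2 = 16, b_3 = -152. This suggests b_t = (-5)^t - 3^t.
Base case (t = 1): the formula gives -8 = -8 = b_1.
Inductive step: assume the claim holds for t = m, so b_m = (-5)^m - 3^m.
Then b_{m+1} = 3·b_m - 8·(-5)^m = 3·((-5)^m - 3^m) - 8·(-5)^m = (-5)^(m + 1) - 3^(m + 1),
which is the claimed formula at t = m+1.
By induction, the statement is established for all t ≥ 1.

b_t = (-5)^t - 3^t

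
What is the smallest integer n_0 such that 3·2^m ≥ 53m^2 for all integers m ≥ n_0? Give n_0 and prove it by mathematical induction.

At m = 11: 6144 < 6413, so the inequality fails and n_0 ≥ 12. We prove 3·2^m ≥ 53m^2 for all m ≥ 12.
Base case (m = 12): 3·2^m = 12288 and 53m^2 = 7632, so 12288 ≥ 7632.
Inductive step: suppose the statement holds for some p ≥ 12, so 3·2^p ≥ 53p^2.
Then 3·2^(p + 1) = 2·(3·2^p) ≥ 2·(53p^2).
Also, for p ≥ 12 we have 2·(53p^2) ≥ 53(p+1)^2, since 2 ≥ (1 + 1/p)^2 for all p ≥ 12.
Combining, 3·2^(p + 1) ≥ 53(p+1)^2.
This completes the induction.
Hence the smallest such n_0 is 12.

n_0 = 12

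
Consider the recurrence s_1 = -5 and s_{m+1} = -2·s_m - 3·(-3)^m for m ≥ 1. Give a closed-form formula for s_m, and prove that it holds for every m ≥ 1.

Computing the first terms: s_1 = -5, s_2 = 19, s_3 = -65. This suggests s_m = (-2)^(m + 1) - (-3)^(m + 1).
Base step (m = 1): the formula gives -5 = -5 = s_1.
Inductive step: assume the claim holds for m = j, so s_j = (-2)^(j + 1) - (-3)^(j + 1).
Then s_{j+1} = -2·s_j - 3·(-3)^j = -2·((-2)^(j + 1) - (-3)^(j + 1)) - 3·(-3)^j = (-2)^(j + 2) - (-3)^(j + 2) = (-2)^((j+1) + 1) - (-3)^((j+1) + 1),
which is the claimed formula at m = j+1.
By the principle of mathematical induction, the result holds for all m ≥ 1.

s_m = (-2)^(m + 1) - (-3)^(m + 1)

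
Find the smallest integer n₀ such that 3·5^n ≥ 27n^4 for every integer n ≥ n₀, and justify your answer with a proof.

At n = 5: 9375 < 16875, so the inequality fails and n₀ ≥ 6. We prove 3·5^n ≥ 27n^4 for all n ≥ 6.
When n = 6: 3·5^n = 46875 and 27n^4 = 34992, so 46875 ≥ 34992.
Suppose the result is true for n = r, so 3·5^r ≥ 27r^4.
Then 3·5^(r + 1) = 5·(3·5^r) ≥ 5·(27r^4).
Also, for r ≥ 6 we have 5·(27r^4) ≥ 27(r+1)^4, since 5 ≥ (1 + 1/r)^4 for all r ≥ 6.
Combining, 3·5^(r + 1) ≥ 27(r+1)^4.
By induction, the statement is established for all n ≥ 6.
Hence the smallest such n₀ is 6.

n₀ = 6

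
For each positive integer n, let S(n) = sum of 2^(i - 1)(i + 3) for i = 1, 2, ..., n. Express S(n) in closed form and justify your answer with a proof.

We claim S(n) = 2^n(n + 2) - 2 for all n ≥ 1.
When n = 1: S(1) = 4, and the closed form gives 4. They agree.
Inductive step: suppose the statement holds for some i ≥ 1, so S(i) = 2^i(i + 2) - 2.
Then S(i+1) = S(i) + (2^i(i + 4)) = (2^i(i + 2) - 2) + (2^i(i + 4)).
Simplifying, S(i+1) = 2·2^i·i + 6·2^i - 2 = 2^(i+1)((i+1) + 2) - 2,
which is the closed form with n = i+1.
Hence, by induction on n, the claim holds for every n ≥ 1.

S(n) = 2^n(n + 2) - 2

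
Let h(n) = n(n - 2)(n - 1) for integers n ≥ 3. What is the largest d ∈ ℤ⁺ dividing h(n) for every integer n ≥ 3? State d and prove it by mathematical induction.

d = 6

Computing the first values: h(3) = 6 and h(4) = 24; gcd(6, 24) = 6, so d ≤ 6.
We prove 6 | n(n - 2)(n - 1) for all n ≥ 3 by induction on n.
For the base case n = 3: h(3) = 6 = 6·(1), so 6 | h(3).
Suppose the result is true for n = k, i.e. 6 | h(k). Then
h(k+1) − h(k) = (k-1)·k·(k+1) − (k-2)·(k-1)·k = (k-1)·k·[(k+1) − (k-2)] = 3·(k-1)·k. The product of 2 consecutive integers is divisible by (2)! = 2, so h(k+1) − h(k) is divisible by 3·2 = 6. By the inductive hypothesis 6 | h(k), hence 6 | h(k+1).
This completes the induction.
Therefore the largest such d is 6.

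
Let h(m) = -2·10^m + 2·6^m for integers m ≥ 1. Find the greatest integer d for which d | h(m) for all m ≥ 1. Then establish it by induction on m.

d = 8

Computing the first values: h(1) = -8 and h(2) = -128; gcd(-8, -128) = 8, so d ≤ 8.
We prove 8 | -2·10^m + 2·6^m for all m ≥ 1 by induction on m.
Base case (m = 1): h(1) = -8 = 8·(-1), so 8 | h(1).
Inductive step: suppose the statement holds for some p ≥ 1, i.e. 8 | h(p). Then
h(p+1) − 10·h(p) = (-2·10^(p+1) + 2·6^(p+1)) − 10·(-2·10^p + 2·6^p) = (2)·6^p·(6 − 10) = (-8)·6^p. Since 8 | h(p) by the inductive hypothesis, 8 | 10·h(p); and 8 | -8 since -8 = 8·-1. Therefore 8 | h(p+1).
This completes the induction.
Therefore the largest such d is 8.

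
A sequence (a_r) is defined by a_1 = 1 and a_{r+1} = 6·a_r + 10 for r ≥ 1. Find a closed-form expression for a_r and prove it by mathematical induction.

Computing the first terms: a_1 = 1, a_2 = 16, a_3 = 106. This suggests a_r = 3·6^(r - 1) - 2.
When r = 1: the formula gives 1 = 1 = a_1.
For the inductive step, assume it holds for an arbitrary p ≥ 1, so a_p = 3·6^(p - 1) - 2.
Then a_{p+1} = 6·a_p + 10 = 6·(3·6^(p - 1) - 2) + 10 = 3·6^p - 2 = 3·6^((p+1) - 1) - 2,
which is the claimed formula at r = p+1.
By induction, the statement is established for all r ≥ 1.

a_r = 3·6^(r - 1) - 2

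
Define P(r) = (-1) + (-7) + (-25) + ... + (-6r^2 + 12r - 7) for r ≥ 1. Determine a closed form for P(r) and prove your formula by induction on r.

We claim P(r) = -r(2r^2 - 3r + 2) for all r ≥ 1.
Base case (r = 1): P(1) = -1, and the closed form gives -1. They agree.
Inductive step: assume the claim holds for r = p, so P(p) = p(-2p^2 + 3p - 2).
Then P(p+1) = P(p) + (-6p^2 - 1) = (p(-2p^2 + 3p - 2)) + (-6p^2 - 1).
Simplifying, P(p+1) = -(p + 1)(2p^2 + p + 1) = -(p+1)(2(p+1)^2 - 3(p+1) + 2),
which is the closed form with r = p+1.
By induction, the statement is established for all r ≥ 1.

P(r) = -r(2r^2 - 3r + 2)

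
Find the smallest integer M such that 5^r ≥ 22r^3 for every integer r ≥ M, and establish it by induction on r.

M = 5

At r = 4: 625 < 1408, so the inequality fails and M ≥ 5. We prove 5^r ≥ 22r^3 for all r ≥ 5.
Base step (r = 5): 5^r = 3125 and 22r^3 = 2750, so 3125 ≥ 2750.
Inductive step: assume the claim holds for r = p, so 5^p ≥ 22p^3.
Then 5^(p + 1) = 5·(5^p) ≥ 5·(22p^3).
Also, for p ≥ 5 we have 5·(22p^3) ≥ 22(p+1)^3, since 5 ≥ (1 + 1/p)^3 for all p ≥ 5.
Combining, 5^(p + 1) ≥ 22(p+1)^3.
Hence, by induction on r, the claim holds for every r ≥ 5.
Hence the smallest such M is 5.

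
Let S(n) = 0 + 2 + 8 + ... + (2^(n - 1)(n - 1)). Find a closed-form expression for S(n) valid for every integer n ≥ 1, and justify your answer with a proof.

S(n) = 2^n(n - 2) + 2

We claim S(n) = 2^n(n - 2) + 2 for all n ≥ 1.
Base case (n = 1): S(1) = 0, and the closed form gives 0. They agree.
For the inductive step, assume it holds for an arbitrary r ≥ 1, so S(r) = 2^r(r - 2) + 2.
Then S(r+1) = S(r) + (2^r·r) = (2^r(r - 2) + 2) + (2^r·r).
Simplifying, S(r+1) = 2·2^r·r - 2·2^r + 2 = 2^(r+1)((r+1) - 2) + 2,
which is the closed form with n = r+1.
Hence, by induction on n, the claim holds for every n ≥ 1.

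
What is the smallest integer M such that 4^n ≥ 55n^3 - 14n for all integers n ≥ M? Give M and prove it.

At n = 7: 16384 < 18767, so the inequality fails and M ≥ 8. We prove 4^n ≥ 55n^3 - 14n for all n ≥ 8.
For the base case n = 8: 4^n = 65536 and 55n^3 - 14n = 28048, so 65536 ≥ 28048.
Inductive step: suppose the statement holds for some m ≥ 8, so 4^m ≥ 55m^3 - 14m.
Then 4^(m + 1) = 4·(4^m) ≥ 4·(55m^3 - 14m).
Also, for m ≥ 8 we have 4·(55m^3 - 14m) ≥ 55(m+1)^3 - 14(m+1), since 4·(55m^3 - 14m) − (55(m+1)^3 - 14(m+1)) = 165m^3 - 165m^2 - 207m - 41, which is nonnegative for all m ≥ 8.
Combining, 4^(m + 1) ≥ 55(m+1)^3 - 14(m+1).
This completes the induction.
Hence the smallest such M is 8.

M = 8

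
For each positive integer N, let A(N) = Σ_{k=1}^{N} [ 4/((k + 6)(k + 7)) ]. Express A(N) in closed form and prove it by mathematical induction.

We claim A(N) = 4N/(7(N + 7)) for all N ≥ 1.
When N = 1: A(1) = 1/14, and the closed form gives 1/14. They agree.
Inductive step: suppose the statement holds for some k ≥ 1, so A(k) = 4k/(7(k + 7)).
Then A(k+1) = A(k) + (4/((k + 7)(k + 8))) = (4k/(7(k + 7))) + (4/((k + 7)(k + 8))).
Simplifying, A(k+1) = 4(k + 1)/(7(k + 8)) = 4(k+1)/(7((k+1) + 7)),
which is the closed form with N = k+1.
By induction, the statement is established for all N ≥ 1.

A(N) = 4N/(7(N + 7))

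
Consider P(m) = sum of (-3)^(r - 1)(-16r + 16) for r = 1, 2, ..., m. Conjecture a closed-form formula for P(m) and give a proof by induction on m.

P(m) = (-3)^m(4m - 3) + 3

We claim P(m) = (-3)^m(4m - 3) + 3 for all m ≥ 1.
Base step (m = 1): P(1) = 0, and the closed form gives 0. They agree.
Suppose the result is true for m = r, so P(r) = (-3)^r(4r - 3) + 3.
Then P(r+1) = P(r) + (-16(-3)^r·r) = ((-3)^r(4r - 3) + 3) + (-16(-3)^r·r).
Simplifying, P(r+1) = -12(-3)^r·r - 3(-3)^r + 3 = (-3)^(r+1)(4(r+1) - 3) + 3,
which is the closed form with m = r+1.
This completes the induction.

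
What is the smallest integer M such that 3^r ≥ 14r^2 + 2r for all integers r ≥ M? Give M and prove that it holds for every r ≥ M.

M = 6

At r = 5: 243 < 360, so the inequality fails and M ≥ 6. We prove 3^r ≥ 14r^2 + 2r for all r ≥ 6.
When r = 6: 3^r = 729 and 14r^2 + 2r = 516, so 729 ≥ 516.
Inductive step: assume the claim holds for r = j, so 3^j ≥ 14j^2 + 2j.
Then 3^(j + 1) = 3·(3^j) ≥ 3·(14j^2 + 2j).
Also, for j ≥ 6 we have 3·(14j^2 + 2j) ≥ 14(j+1)^2 + 2(j+1), since 3·(14j^2 + 2j) − (14(j+1)^2 + 2(j+1)) = 28j^2 - 24j - 16, which is nonnegative for all j ≥ 6.
Combining, 3^(j + 1) ≥ 14(j+1)^2 + 2(j+1).
By the principle of mathematical induction, the result holds for all r ≥ 6.
Hence the smallest such M is 6.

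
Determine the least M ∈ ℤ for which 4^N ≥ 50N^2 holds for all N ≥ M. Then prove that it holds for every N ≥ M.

M = 6

At N = 5: 1024 < 1250, so the inequality fails and M ≥ 6. We prove 4^N ≥ 50N^2 for all N ≥ 6.
For the base case N = 6: 4^N = 4096 and 50N^2 = 1800, so 4096 ≥ 1800.
For the inductive step, assume it holds for an arbitrary m ≥ 6, so 4^m ≥ 50m^2.
Then 4^(m + 1) = 4·(4^m) ≥ 4·(50m^2).
Also, for m ≥ 6 we have 4·(50m^2) ≥ 50(m+1)^2, since 4 ≥ (1 + 1/m)^2 for all m ≥ 6.
Combining, 4^(m + 1) ≥ 50(m+1)^2.
By induction, the statement is established for all N ≥ 6.
Hence the smallest such M is 6.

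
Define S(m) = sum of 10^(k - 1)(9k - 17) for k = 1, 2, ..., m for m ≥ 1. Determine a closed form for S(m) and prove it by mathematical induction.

S(m) = 10^m(m - 2) + 2

We claim S(m) = 10^m(m - 2) + 2 for all m ≥ 1.
Base case (m = 1): S(1) = -8, and the closed form gives -8. They agree.
For the inductive step, assume it holds for an arbitrary k ≥ 1, so S(k) = 10^k(k - 2) + 2.
Then S(k+1) = S(k) + (10^k(9k - 8)) = (10^k(k - 2) + 2) + (10^k(9k - 8)).
Simplifying, S(k+1) = 10·10^k·k - 10·10^k + 2 = 10^(k+1)((k+1) - 2) + 2,
which is the closed form with m = k+1.
By induction, the statement is established for all m ≥ 1.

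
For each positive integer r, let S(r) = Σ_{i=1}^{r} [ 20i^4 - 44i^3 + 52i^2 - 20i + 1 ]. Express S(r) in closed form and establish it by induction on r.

We claim S(r) = r(4r^4 - r^3 + 2r^2 + 5r - 1) for all r ≥ 1.
Base step (r = 1): S(1) = 9, and the closed form gives 9. They agree.
Inductive step: assume the claim holds for r = i, so S(i) = i(4i^4 - i^3 + 2i^2 + 5i - 1).
Then S(i+1) = S(i) + (20i^4 + 36i^3 + 40i^2 + 32i + 9) = (i(4i^4 - i^3 + 2i^2 + 5i - 1)) + (20i^4 + 36i^3 + 40i^2 + 32i + 9).
Simplifying, S(i+1) = (i + 1)(4i^4 + 15i^3 + 23i^2 + 22i + 9) = (i+1)(4(i+1)^4 - (i+1)^3 + 2(i+1)^2 + 5(i+1) - 1),
which is the closed form with r = i+1.
This completes the induction.

S(r) = r(4r^4 - r^3 + 2r^2 + 5r - 1)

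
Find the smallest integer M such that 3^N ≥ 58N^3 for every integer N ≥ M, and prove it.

At N = 9: 19683 < 42282, so the inequality fails and M ≥ 10. We prove 3^N ≥ 58N^3 for all N ≥ 10.
For the base case N = 10: 3^N = 59049 and 58N^3 = 58000, so 59049 ≥ 58000.
For the inductive step, assume it holds for an arbitrary i ≥ 10, so 3^i ≥ 58i^3.
Then 3^(i + 1) = 3·(3^i) ≥ 3·(58i^3).
Also, for i ≥ 10 we have 3·(58i^3) ≥ 58(i+1)^3, since 3 ≥ (1 + 1/i)^3 for all i ≥ 10.
Combining, 3^(i + 1) ≥ 58(i+1)^3.
Hence, by induction on N, the claim holds for every N ≥ 10.
Hence the smallest such M is 10.

M = 10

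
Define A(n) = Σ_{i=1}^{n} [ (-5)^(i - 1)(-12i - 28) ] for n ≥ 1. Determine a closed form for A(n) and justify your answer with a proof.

We claim A(n) = (-5)^n(2n + 5) - 5 for all n ≥ 1.
Base case (n = 1): A(1) = -40, and the closed form gives -40. They agree.
For the inductive step, assume it holds for an arbitrary i ≥ 1, so A(i) = (-5)^i(2i + 5) - 5.
Then A(i+1) = A(i) + ((-5)^i(-12i - 40)) = ((-5)^i(2i + 5) - 5) + ((-5)^i(-12i - 40)).
Simplifying, A(i+1) = -10(-5)^i·i - 35(-5)^i - 5 = (-5)^(i+1)(2(i+1) + 5) - 5,
which is the closed form with n = i+1.
Hence, by induction on n, the claim holds for every n ≥ 1.

A(n) = (-5)^n(2n + 5) - 5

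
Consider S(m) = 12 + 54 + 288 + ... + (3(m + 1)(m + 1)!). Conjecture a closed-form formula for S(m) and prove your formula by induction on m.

S(m) = 3(m + 2)! - 6

We claim S(m) = 3(m + 2)! - 6 for all m ≥ 1.
Base step (m = 1): S(1) = 12, and the closed form gives 12. They agree.
For the inductive step, assume it holds for an arbitrary p ≥ 1, so S(p) = 3(p + 2)! - 6.
Then S(p+1) = S(p) + (3(p + 2)(p + 2)!) = (3(p + 2)! - 6) + (3(p + 2)(p + 2)!).
Simplifying, S(p+1) = 3((p+1) + 2)! - 6,
which is the closed form with m = p+1.
By the principle of mathematical induction, the result holds for all m ≥ 1.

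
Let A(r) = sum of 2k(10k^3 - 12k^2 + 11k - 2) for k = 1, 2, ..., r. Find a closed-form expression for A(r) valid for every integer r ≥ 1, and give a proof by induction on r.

A(r) = r(r + 1)(4r^3 + 2r + 1)

We claim A(r) = r(r + 1)(4r^3 + 2r + 1) for all r ≥ 1.
When r = 1: A(1) = 14, and the closed form gives 14. They agree.
Inductive step: assume the claim holds for r = k, so A(k) = k(4k^4 + 4k^3 + 2k^2 + 3k + 1).
Then A(k+1) = A(k) + (20k^4 + 56k^3 + 70k^2 + 48k + 14) = (k(4k^4 + 4k^3 + 2k^2 + 3k + 1)) + (20k^4 + 56k^3 + 70k^2 + 48k + 14).
Simplifying, A(k+1) = (k + 1)(k + 2)(4k^3 + 12k^2 + 14k + 7) = (k+1)((k+1) + 1)(4(k+1)^3 + 2(k+1) + 1),
which is the closed form with r = k+1.
This completes the induction.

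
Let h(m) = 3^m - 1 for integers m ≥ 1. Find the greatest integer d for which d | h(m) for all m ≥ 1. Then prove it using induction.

Computing the first values: h(1) = 2 and h(2) = 8; gcd(2, 8) = 2, so d ≤ 2.
We prove 2 | 3^m - 1 for all m ≥ 1 by induction on m.
When m = 1: h(1) = 2 = 2·(1), so 2 | h(1).
Suppose the result is true for m = j, i.e. 2 | h(j). Then
3^{j+1} − 1^{j+1} = 3·3^j − 1·1^j = 3·(3^j − 1^j) + (2)·1^j. The first term is divisible by 2 by the inductive hypothesis, and the second term (2)·1^j is divisible by 2 since 2 | 2. Hence 2 | h(j+1).
Hence, by induction on m, the claim holds for every m ≥ 1.
Therefore the largest such d is 2.

d = 2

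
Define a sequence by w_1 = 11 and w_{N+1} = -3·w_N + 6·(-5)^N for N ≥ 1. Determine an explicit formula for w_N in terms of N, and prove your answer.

Computing the first terms: w_1 = 11, w_2 = -63, w_3 = 339. This suggests w_N = -4(-3)^(N - 1) - 3(-5)^N.
When N = 1: the formula gives 11 = 11 = w_1.
Inductive step: suppose the statement holds for some i ≥ 1, so w_i = -4(-3)^(i - 1) - 3(-5)^i.
Then w_{i+1} = -3·w_i + 6·(-5)^i = -3·(-4(-3)^(i - 1) - 3(-5)^i) + 6·(-5)^i = -4(-3)^i - 3(-5)^(i + 1) = -4(-3)^((i+1) - 1) - 3(-5)^(i+1),
which is the claimed formula at N = i+1.
Hence, by induction on N, the claim holds for every N ≥ 1.

w_N = -4(-3)^(N - 1) - 3(-5)^N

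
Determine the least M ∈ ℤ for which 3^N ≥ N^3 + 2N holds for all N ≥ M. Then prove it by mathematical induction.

M = 4

At N = 3: 27 < 33, so the inequality fails and M ≥ 4. We prove 3^N ≥ N^3 + 2N for all N ≥ 4.
Base step (N = 4): 3^N = 81 and N^3 + 2N = 72, so 81 ≥ 72.
For the inductive step, assume it holds for an arbitrary i ≥ 4, so 3^i ≥ i^3 + 2i.
Then 3^(i + 1) = 3·(3^i) ≥ 3·(i^3 + 2i).
Also, for i ≥ 4 we have 3·(i^3 + 2i) ≥ (i+1)^3 + 2(i+1), since 3·(i^3 + 2i) − ((i+1)^3 + 2(i+1)) = 2i^3 - 3i^2 + i - 3, which is nonnegative for all i ≥ 4.
Combining, 3^(i + 1) ≥ (i+1)^3 + 2(i+1).
By induction, the statement is established for all N ≥ 4.
Hence the smallest such M is 4.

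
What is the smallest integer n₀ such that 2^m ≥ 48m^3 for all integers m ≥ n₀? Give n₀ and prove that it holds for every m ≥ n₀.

n₀ = 19

At m = 18: 262144 < 279936, so the inequality fails and n₀ ≥ 19. We prove 2^m ≥ 48m^3 for all m ≥ 19.
When m = 19: 2^m = 524288 and 48m^3 = 329232, so 524288 ≥ 329232.
Suppose the result is true for m = p, so 2^p ≥ 48p^3.
Then 2^(p + 1) = 2·(2^p) ≥ 2·(48p^3).
Also, for p ≥ 19 we have 2·(48p^3) ≥ 48(p+1)^3, since 2 ≥ (1 + 1/p)^3 for all p ≥ 19.
Combining, 2^(p + 1) ≥ 48(p+1)^3.
By induction, the statement is established for all m ≥ 19.
Hence the smallest such n₀ is 19.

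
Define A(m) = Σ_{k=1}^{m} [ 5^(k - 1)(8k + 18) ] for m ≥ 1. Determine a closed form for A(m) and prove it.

We claim A(m) = 2·5^m(m + 2) - 4 for all m ≥ 1.
When m = 1: A(1) = 26, and the closed form gives 26. They agree.
Suppose the result is true for m = k, so A(k) = 2·5^k(k + 2) - 4.
Then A(k+1) = A(k) + (5^k(8k + 26)) = (2·5^k(k + 2) - 4) + (5^k(8k + 26)).
Simplifying, A(k+1) = 10·5^k·k + 30·5^k - 4 = 2·5^(k+1)((k+1) + 2) - 4,
which is the closed form with m = k+1.
By induction, the statement is established for all m ≥ 1.

A(m) = 2·5^m(m + 2) - 4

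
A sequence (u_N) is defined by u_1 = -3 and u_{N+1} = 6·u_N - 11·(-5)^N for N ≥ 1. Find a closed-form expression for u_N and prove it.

Computing the first terms: u_1 = -3, u_2 = 37, u_3 = -53. This suggests u_N = (-5)^N + 2·6^(N - 1).
When N = 1: the formula gives -3 = -3 = u_1.
For the inductive step, assume it holds for an arbitrary m ≥ 1, so u_m = (-5)^m + 2·6^(m - 1).
Then u_{m+1} = 6·u_m - 11·(-5)^m = 6·((-5)^m + 2·6^(m - 1)) - 11·(-5)^m = (-5)^(m + 1) + 2·6^m = (-5)^(m+1) + 2·6^((m+1) - 1),
which is the claimed formula at N = m+1.
By the principle of mathematical induction, the result holds for all N ≥ 1.

u_N = (-5)^N + 2·6^(N - 1)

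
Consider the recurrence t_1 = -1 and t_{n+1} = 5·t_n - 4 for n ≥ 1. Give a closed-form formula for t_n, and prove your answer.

t_n = -2·5^(n - 1) + 1

Computing the first terms: t_1 = -1, t_2 = -9, t_3 = -49. This suggests t_n = -2·5^(n - 1) + 1.
For the base case n = 1: the formula gives -1 = -1 = t_1.
Suppose the result is true for n = j, so t_j = -2·5^(j - 1) + 1.
Then t_{j+1} = 5·t_j - 4 = 5·(-2·5^(j - 1) + 1) - 4 = -2·5^j + 1 = -2·5^((j+1) - 1) + 1,
which is the claimed formula at n = j+1.
By induction, the statement is established for all n ≥ 1.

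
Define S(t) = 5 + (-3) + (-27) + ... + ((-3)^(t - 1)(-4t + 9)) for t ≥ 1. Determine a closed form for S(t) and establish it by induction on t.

S(t) = (-3)^t(t - 2) + 2

We claim S(t) = (-3)^t(t - 2) + 2 for all t ≥ 1.
For the base case t = 1: S(1) = 5, and the closed form gives 5. They agree.
For the inductive step, assume it holds for an arbitrary j ≥ 1, so S(j) = (-3)^j(j - 2) + 2.
Then S(j+1) = S(j) + ((-3)^j(-4j + 5)) = ((-3)^j(j - 2) + 2) + ((-3)^j(-4j + 5)).
Simplifying, S(j+1) = (-3)^(j + 1)j - (-3)^(j + 1) + 2 = (-3)^(j+1)((j+1) - 2) + 2,
which is the closed form with t = j+1.
By the principle of mathematical induction, the result holds for all t ≥ 1.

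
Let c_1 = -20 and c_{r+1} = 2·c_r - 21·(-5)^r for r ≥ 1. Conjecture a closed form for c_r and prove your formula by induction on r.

c_r = 3(-5)^r - 5·2^(r - 1)

Computing the first terms: c_1 = -20, c_2 = 65, c_3 = -395. This suggests c_r = 3(-5)^r - 5·2^(r - 1).
For the base case r = 1: the formula gives -20 = -20 = c_1.
Inductive step: suppose the statement holds for some i ≥ 1, so c_i = 3(-5)^i - 5·2^(i - 1).
Then c_{i+1} = 2·c_i - 21·(-5)^i = 2·(3(-5)^i - 5·2^(i - 1)) - 21·(-5)^i = 3(-5)^(i + 1) - 5·2^i = 3(-5)^(i+1) - 5·2^((i+1) - 1),
which is the claimed formula at r = i+1.
This completes the induction.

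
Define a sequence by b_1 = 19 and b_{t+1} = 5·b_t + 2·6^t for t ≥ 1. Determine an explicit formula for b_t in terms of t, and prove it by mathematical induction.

Computing the first terms: b_1 = 19, b_2 = 107, b_3 = 607. This suggests b_t = 7·5^(t - 1) + 2·6^t.
Base step (t = 1): the formula gives 19 = 19 = b_1.
Suppose the result is true for t = r, so b_r = 7·5^(r - 1) + 2·6^r.
Then b_{r+1} = 5·b_r + 2·6^r = 5·(7·5^(r - 1) + 2·6^r) + 2·6^r = 7·5^r + 2·6^(r + 1) = 7·5^((r+1) - 1) + 2·6^(r+1),
which is the claimed formula at t = r+1.
By induction, the statement is established for all t ≥ 1.

b_t = 7·5^(t - 1) + 2·6^t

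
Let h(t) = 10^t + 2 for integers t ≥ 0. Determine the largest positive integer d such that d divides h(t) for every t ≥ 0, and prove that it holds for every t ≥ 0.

d = 3

Computing the first values: h(0) = 3 and h(1) = 12; gcd(3, 12) = 3, so d ≤ 3.
We prove 3 | 10^t + 2 for all t ≥ 0 by induction on t.
For the base case t = 0: h(0) = 3 = 3·(1), so 3 | h(0).
Inductive step: suppose the statement holds for some k ≥ 0, i.e. 3 | h(k). Then
h(k+1) = 10^(k+1) + 2 = 10·(10^k + 2) - 18 = 10·h(k) - 18. The first term is divisible by 3 by the inductive hypothesis, and -18 is divisible by 3. Hence 3 | h(k+1).
By the principle of mathematical induction, the result holds for all t ≥ 0.
Therefore the largest such d is 3.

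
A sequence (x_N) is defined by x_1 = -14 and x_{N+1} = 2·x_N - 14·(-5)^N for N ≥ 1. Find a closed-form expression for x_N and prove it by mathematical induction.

x_N = 2(-5)^N - 2^(N + 1)

Computing the first terms: x_1 = -14, x_2 = 42, x_3 = -266. This suggests x_N = 2(-5)^N - 2^(N + 1).
For the base case N = 1: the formula gives -14 = -14 = x_1.
For the inductive step, assume it holds for an arbitrary r ≥ 1, so x_r = 2(-5)^r - 2^(r + 1).
Then x_{r+1} = 2·x_r - 14·(-5)^r = 2·(2(-5)^r - 2^(r + 1)) - 14·(-5)^r = 2(-5)^(r + 1) - 2^(r + 2) = 2(-5)^(r+1) - 2^((r+1) + 1),
which is the claimed formula at N = r+1.
Hence, by induction on N, the claim holds for every N ≥ 1.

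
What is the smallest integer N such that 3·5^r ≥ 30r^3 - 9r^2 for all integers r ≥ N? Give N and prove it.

N = 4

At r = 3: 375 < 729, so the inequality fails and N ≥ 4. We prove 3·5^r ≥ 30r^3 - 9r^2 for all r ≥ 4.
Base case (r = 4): 3·5^r = 1875 and 30r^3 - 9r^2 = 1776, so 1875 ≥ 1776.
Suppose the result is true for r = i, so 3·5^i ≥ 30i^3 - 9i^2.
Then 3·5^(i + 1) = 5·(3·5^i) ≥ 5·(30i^3 - 9i^2).
Also, for i ≥ 4 we have 5·(30i^3 - 9i^2) ≥ 30(i+1)^3 - 9(i+1)^2, since 5·(30i^3 - 9i^2) − (30(i+1)^3 - 9(i+1)^2) = 120i^3 - 126i^2 - 72i - 21, which is nonnegative for all i ≥ 4.
Combining, 3·5^(i + 1) ≥ 30(i+1)^3 - 9(i+1)^2.
By the principle of mathematical induction, the result holds for all r ≥ 4.
Hence the smallest such N is 4.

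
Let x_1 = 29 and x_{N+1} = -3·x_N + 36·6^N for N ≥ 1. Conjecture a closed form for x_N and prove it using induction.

x_N = 5(-3)^(N - 1) + 4·6^N

Computing the first terms: x_1 = 29, x_2 = 129, x_3 = 909. This suggests x_N = 5(-3)^(N - 1) + 4·6^N.
When N = 1: the formula gives 29 = 29 = x_1.
Inductive step: suppose the statement holds for some m ≥ 1, so x_m = 5(-3)^(m - 1) + 4·6^m.
Then x_{m+1} = -3·x_m + 36·6^m = -3·(5(-3)^(m - 1) + 4·6^m) + 36·6^m = 5(-3)^m + 4·6^(m + 1) = 5(-3)^((m+1) - 1) + 4·6^(m+1),
which is the claimed formula at N = m+1.
Hence, by induction on N, the claim holds for every N ≥ 1.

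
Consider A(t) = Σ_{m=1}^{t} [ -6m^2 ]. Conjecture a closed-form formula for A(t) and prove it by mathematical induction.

A(t) = -t(t + 1)(2t + 1)

We claim A(t) = -t(t + 1)(2t + 1) for all t ≥ 1.
For the base case t = 1: A(1) = -6, and the closed form gives -6. They agree.
Inductive step: suppose the statement holds for some m ≥ 1, so A(m) = m(-2m^2 - 3m - 1).
Then A(m+1) = A(m) + (-6(m + 1)^2) = (m(-2m^2 - 3m - 1)) + (-6(m + 1)^2).
Simplifying, A(m+1) = -(m + 1)(m + 2)(2m + 3) = -(m+1)((m+1) + 1)(2(m+1) + 1),
which is the closed form with t = m+1.
This completes the induction.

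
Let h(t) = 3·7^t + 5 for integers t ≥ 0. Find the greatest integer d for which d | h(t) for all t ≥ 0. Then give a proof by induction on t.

d = 2

Computing the first values: h(0) = 8 and h(1) = 26; gcd(8, 26) = 2, so d ≤ 2.
We prove 2 | 3·7^t + 5 for all t ≥ 0 by induction on t.
When t = 0: h(0) = 8 = 2·(4), so 2 | h(0).
Inductive step: suppose the statement holds for some k ≥ 0, i.e. 2 | h(k). Then
h(k+1) = 3·7^(k+1) + 5 = 7·(3·7^k + 5) - 30 = 7·h(k) - 30. The first term is divisible by 2 by the inductive hypothesis, and -30 is divisible by 2. Hence 2 | h(k+1).
By induction, the statement is established for all t ≥ 0.
Therefore the largest such d is 2.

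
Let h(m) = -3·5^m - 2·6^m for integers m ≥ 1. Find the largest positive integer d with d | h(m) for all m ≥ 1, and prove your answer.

Computing the first values: h(1) = -27 and h(2) = -147; gcd(-27, -147) = 3, so d ≤ 3.
We prove 3 | -3·5^m - 2·6^m for all m ≥ 1 by induction on m.
When m = 1: h(1) = -27 = 3·(-9), so 3 | h(1).
Inductive step: assume the claim holds for m = j, i.e. 3 | h(j). Then
h(j+1) − 6·h(j) = (-3·5^(j+1) - 2·6^(j+1)) − 6·(-3·5^j - 2·6^j) = (-3)·5^j·(5 − 6) = (3)·5^j. Since 3 | h(j) by the inductive hypothesis, 3 | 6·h(j); and 3 | 3 since 3 = 3·1. Therefore 3 | h(j+1).
Hence, by induction on m, the claim holds for every m ≥ 1.
Therefore the largest such d is 3.

d = 3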